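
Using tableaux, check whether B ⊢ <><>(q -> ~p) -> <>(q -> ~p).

Tableau for the negation ~(<><>(q -> ~p) -> <>(q -> ~p)):
1. ~(<><>(q -> ~p) -> <>(q -> ~p)), w0
2. <><>(q -> ~p), w0
3. ~<>(q -> ~p), w0
4. ~(q -> ~p), w0
5. q, w0
6. p, w0
7. <>(q -> ~p), w1
8. ~(q -> ~p), w1
9. q, w1
10. p, w1
11. q -> ~p, w2
12. ~p, w2
Accessibility: w0Rw0, w0Rw1, w1Rw0, w1Rw1, w1Rw2, w2Rw1, w2Rw2
The negation has an open branch (countermodel exists).

Not valid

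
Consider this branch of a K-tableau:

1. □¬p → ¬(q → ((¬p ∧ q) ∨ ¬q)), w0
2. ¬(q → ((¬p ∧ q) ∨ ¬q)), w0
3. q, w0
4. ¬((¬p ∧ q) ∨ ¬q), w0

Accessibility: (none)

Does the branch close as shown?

Not closed

No world carries both an atom and its negation.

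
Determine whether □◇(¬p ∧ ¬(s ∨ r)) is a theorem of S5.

Not valid

Tableau for the negation ¬□◇(¬p ∧ ¬(s ∨ r)):
1. ¬□◇(¬p ∧ ¬(s ∨ r)), w0
2. ¬◇(¬p ∧ ¬(s ∨ r)), w1
3. ¬(¬p ∧ ¬(s ∨ r)), w0
4. ¬(¬p ∧ ¬(s ∨ r)), w1
5. s ∨ r, w0
6. s ∨ r, w1
7. r, w0
8. r, w1
Accessibility: w0Rw0, w0Rw1, w1Rw0, w1Rw1
The negation has an open branch (countermodel exists).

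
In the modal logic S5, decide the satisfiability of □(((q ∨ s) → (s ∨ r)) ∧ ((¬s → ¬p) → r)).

Satisfiable (open branch found)

1. □(((q ∨ s) → (s ∨ r)) ∧ ((¬s → ¬p) → r)), 0
2. ((q ∨ s) → (s ∨ r)) ∧ ((¬s → ¬p) → r), 0   [□-rule on 1 via 0R0]
3. (q ∨ s) → (s ∨ r), 0   [∧-rule on 2]
4. (¬s → ¬p) → r, 0   [∧-rule on 2]
5. s ∨ r, 0   [→-rule on 3 (branches; this branch)]
6. r, 0   [→-rule on 4 (branches; this branch)]
Accessibility: 0R0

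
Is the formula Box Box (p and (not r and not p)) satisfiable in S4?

Unsatisfiable

1. Box Box (p and (not r and not p)), 0
2. Box (p and (not r and not p)), 0
3. p and (not r and not p), 0
4. p, 0
5. not r and not p, 0
6. not r, 0
7. not p, 0
Accessibility: 0R0
Branch closes: p and not p both at 0.
All branches of the tableau close; one closing branch shown above.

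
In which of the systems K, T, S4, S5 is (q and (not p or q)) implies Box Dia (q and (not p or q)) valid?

S4-tableau for the negation not ((q and (not p or q)) implies Box Dia (q and (not p or q))):
1. not ((q and (not p or q)) implies Box Dia (q and (not p or q))), 0
2. q and (not p or q), 0
3. not Box Dia (q and (not p or q)), 0
4. q, 0
5. not p or q, 0
6. not Dia (q and (not p or q)), 1
7. not (q and (not p or q)), 1
8. not (not p or q), 1
9. p, 1
10. not q, 1
Accessibility: 0R0, 0R1, 1R1
Complete open branch: countermodel on an S4-frame, so not valid in S4, nor in K, T (the same frame is also a K-frame and a T-frame).
S5-tableau for the negation not ((q and (not p or q)) implies Box Dia (q and (not p or q))):
1. not ((q and (not p or q)) implies Box Dia (q and (not p or q))), 0
2. q and (not p or q), 0
3. not Box Dia (q and (not p or q)), 0
4. q, 0
5. not p or q, 0
6. not Dia (q and (not p or q)), 1
7. not (q and (not p or q)), 0
8. not (q and (not p or q)), 1
9. not (not p or q), 0
10. p, 0
11. not q, 0
Accessibility: 0R0, 0R1, 1R0, 1R1
Branch closes: q and not q both at 0.
Every branch closes (one shown): valid in S5.

S5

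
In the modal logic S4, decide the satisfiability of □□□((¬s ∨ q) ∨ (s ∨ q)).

Satisfiable

1. □□□((¬s ∨ q) ∨ (s ∨ q)), u
2. □□((¬s ∨ q) ∨ (s ∨ q)), u
3. □((¬s ∨ q) ∨ (s ∨ q)), u
4. (¬s ∨ q) ∨ (s ∨ q), u
5. s ∨ q, u
6. q, u
Accessibility: uRu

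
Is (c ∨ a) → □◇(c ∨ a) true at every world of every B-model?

Valid in B

Tableau for the negation ¬((c ∨ a) → □◇(c ∨ a)):
1. ¬((c ∨ a) → □◇(c ∨ a)), u
2. c ∨ a, u
3. ¬□◇(c ∨ a), u
4. a, u
5. ¬◇(c ∨ a), v
6. ¬(c ∨ a), u
7. ¬c, u
8. ¬a, u
Accessibility: uRu, uRv, vRu, vRv
Branch closes: a and ¬a both at u.
All branches of the negation close; one closing branch shown above.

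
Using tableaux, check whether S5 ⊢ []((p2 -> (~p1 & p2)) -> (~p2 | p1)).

Tableau for the negation ~[]((p2 -> (~p1 & p2)) -> (~p2 | p1)):
1. ~[]((p2 -> (~p1 & p2)) -> (~p2 | p1)), u
2. ~((p2 -> (~p1 & p2)) -> (~p2 | p1)), v
3. p2 -> (~p1 & p2), v
4. ~(~p2 | p1), v
5. p2, v
6. ~p1, v
7. ~p1 & p2, v
Accessibility: uRu, uRv, vRu, vRv
The negation has an open branch (countermodel exists).

Not valid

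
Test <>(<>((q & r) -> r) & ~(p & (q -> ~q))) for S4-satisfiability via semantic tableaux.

Satisfiable (open branch found)

1. <>(<>((q & r) -> r) & ~(p & (q -> ~q))), w0
2. <>((q & r) -> r) & ~(p & (q -> ~q)), w1
3. <>((q & r) -> r), w1
4. ~(p & (q -> ~q)), w1
5. ~(q -> ~q), w1
6. q, w1
7. (q & r) -> r, w2
8. r, w2
Accessibility: w0Rw0, w0Rw1, w0Rw2, w1Rw1, w1Rw2, w2Rw2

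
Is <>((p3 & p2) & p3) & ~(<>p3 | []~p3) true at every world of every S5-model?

Not valid

Tableau for the negation ~(<>((p3 & p2) & p3) & ~(<>p3 | []~p3)):
1. ~(<>((p3 & p2) & p3) & ~(<>p3 | []~p3)), u
2. <>p3 | []~p3, u   [~&-rule on 1 (branches; this branch)]
3. []~p3, u   [|-rule on 2 (branches; this branch)]
4. ~p3, u   [[]-rule on 3 via uRu]
Accessibility: uRu
The negation has an open branch (countermodel exists).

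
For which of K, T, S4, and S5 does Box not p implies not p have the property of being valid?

K-tableau for the negation not (Box not p implies not p):
1. not (Box not p implies not p), 0
2. Box not p, 0
3. p, 0
Complete open branch: countermodel on a K-frame, so not valid in K.
T-tableau for the negation not (Box not p implies not p):
1. not (Box not p implies not p), 0
2. Box not p, 0
3. p, 0
4. not p, 0
Accessibility: 0R0
Branch closes: p and not p both at 0.
Every branch closes (one shown): valid in T, hence also in S4, S5 (every theorem of T is a theorem of S4 and S5).

T, S4, S5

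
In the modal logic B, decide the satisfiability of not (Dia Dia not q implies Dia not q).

1. not (Dia Dia not q implies Dia not q), w0
2. Dia Dia not q, w0   [neg-implies-rule on 1]
3. not Dia not q, w0   [neg-implies-rule on 1]
4. q, w0   [neg-Dia-rule on 3 via w0Rw0]
5. Dia not q, w1   [Dia-rule on 2: fresh world w1, w0Rw1]
6. q, w1   [neg-Dia-rule on 3 via w0Rw1]
7. not q, w2   [Dia-rule on 5: fresh world w2, w1Rw2]
Accessibility: w0Rw0, w0Rw1, w1Rw0, w1Rw1, w1Rw2, w2Rw1, w2Rw2

Satisfiable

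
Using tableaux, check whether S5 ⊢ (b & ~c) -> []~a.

Tableau for the negation ~((b & ~c) -> []~a):
1. ~((b & ~c) -> []~a), w0
2. b & ~c, w0   [~->-rule on 1]
3. ~[]~a, w0   [~->-rule on 1]
4. b, w0   [&-rule on 2]
5. ~c, w0   [&-rule on 2]
6. a, w1   [~[]-rule on 3: fresh world w1, w0Rw1]
Accessibility: w0Rw0, w0Rw1, w1Rw0, w1Rw1
The negation has an open branch (countermodel exists).

Not valid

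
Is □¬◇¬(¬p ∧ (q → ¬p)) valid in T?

Invalid (countermodel exists)

Tableau for the negation ¬□¬◇¬(¬p ∧ (q → ¬p)):
1. ¬□¬◇¬(¬p ∧ (q → ¬p)), 0
2. ◇¬(¬p ∧ (q → ¬p)), 1
3. ¬(¬p ∧ (q → ¬p)), 2
4. ¬(q → ¬p), 2
5. q, 2
6. p, 2
Accessibility: 0R0, 0R1, 1R1, 1R2, 2R2
The negation has an open branch (countermodel exists).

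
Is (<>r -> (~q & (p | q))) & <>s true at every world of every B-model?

No, not valid

Tableau for the negation ~((<>r -> (~q & (p | q))) & <>s):
1. ~((<>r -> (~q & (p | q))) & <>s), 0
2. ~<>s, 0
3. ~s, 0
Accessibility: 0R0
The negation has an open branch (countermodel exists).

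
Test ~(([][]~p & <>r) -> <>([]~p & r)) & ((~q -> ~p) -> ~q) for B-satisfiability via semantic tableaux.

Unsatisfiable

1. ~(([][]~p & <>r) -> <>([]~p & r)) & ((~q -> ~p) -> ~q), 0
2. ~(([][]~p & <>r) -> <>([]~p & r)), 0   [&-rule on 1]
3. (~q -> ~p) -> ~q, 0   [&-rule on 1]
4. [][]~p & <>r, 0   [~->-rule on 2]
5. ~<>([]~p & r), 0   [~->-rule on 2]
6. [][]~p, 0   [&-rule on 4]
7. <>r, 0   [&-rule on 4]
8. ~([]~p & r), 0   [~<>-rule on 5 via 0R0]
9. []~p, 0   [[]-rule on 6 via 0R0]
10. ~p, 0   [[]-rule on 9 via 0R0]
11. ~q, 0   [->-rule on 3 (branches; this branch)]
12. ~[]~p, 0   [~&-rule on 8 (branches; this branch)]
13. r, 1   [<>-rule on 7: fresh world 1, 0R1]
14. ~([]~p & r), 1   [~<>-rule on 5 via 0R1]
15. []~p, 1   [[]-rule on 6 via 0R1]
16. ~p, 1   [[]-rule on 9 via 0R1]
17. ~[]~p, 1   [~&-rule on 14 (branches; this branch)]
18. p, 2   [~[]-rule on 12: fresh world 2, 0R2]
19. ~([]~p & r), 2   [~<>-rule on 5 via 0R2]
20. []~p, 2   [[]-rule on 6 via 0R2]
21. ~p, 2   [[]-rule on 9 via 0R2]
Accessibility: 0R0, 0R1, 0R2, 1R0, 1R1, 2R0, 2R2
Branch closes: p and ~p both at 2.
All branches of the tableau close; one closing branch shown above.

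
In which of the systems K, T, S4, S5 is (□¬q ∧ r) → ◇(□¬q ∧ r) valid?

T, S4, S5

K-tableau for the negation ¬((□¬q ∧ r) → ◇(□¬q ∧ r)):
1. ¬((□¬q ∧ r) → ◇(□¬q ∧ r)), w0
2. □¬q ∧ r, w0   [¬→-rule on 1]
3. ¬◇(□¬q ∧ r), w0   [¬→-rule on 1]
4. □¬q, w0   [∧-rule on 2]
5. r, w0   [∧-rule on 2]
Complete open branch: countermodel on a K-frame, so not valid in K.
T-tableau for the negation ¬((□¬q ∧ r) → ◇(□¬q ∧ r)):
1. ¬((□¬q ∧ r) → ◇(□¬q ∧ r)), w0
2. □¬q ∧ r, w0   [¬→-rule on 1]
3. ¬◇(□¬q ∧ r), w0   [¬→-rule on 1]
4. □¬q, w0   [∧-rule on 2]
5. r, w0   [∧-rule on 2]
6. ¬(□¬q ∧ r), w0   [¬◇-rule on 3 via w0Rw0]
7. ¬q, w0   [□-rule on 4 via w0Rw0]
8. ¬□¬q, w0   [¬∧-rule on 6 (branches; this branch)]
9. q, w1   [¬□-rule on 8: fresh world w1, w0Rw1]
10. ¬(□¬q ∧ r), w1   [¬◇-rule on 3 via w0Rw1]
11. ¬q, w1   [□-rule on 4 via w0Rw1]
Accessibility: w0Rw0, w0Rw1, w1Rw1
Branch closes: q and ¬q both at w1.
Every branch closes (one shown): valid in T, hence also in S4, S5 (every theorem of T is a theorem of S4 and S5).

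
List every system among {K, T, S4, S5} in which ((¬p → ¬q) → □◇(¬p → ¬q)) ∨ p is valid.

S5-tableau for the negation ¬(((¬p → ¬q) → □◇(¬p → ¬q)) ∨ p):
1. ¬(((¬p → ¬q) → □◇(¬p → ¬q)) ∨ p), u
2. ¬((¬p → ¬q) → □◇(¬p → ¬q)), u   [¬∨-rule on 1]
3. ¬p, u   [¬∨-rule on 1]
4. ¬p → ¬q, u   [¬→-rule on 2]
5. ¬□◇(¬p → ¬q), u   [¬→-rule on 2]
6. ¬q, u   [→-rule on 4 (branches; this branch)]
7. ¬◇(¬p → ¬q), v   [¬□-rule on 5: fresh world v, uRv]
8. ¬(¬p → ¬q), u   [¬◇-rule on 7 via vRu]
9. q, u   [¬→-rule on 8]
Accessibility: uRu, uRv, vRu, vRv
Branch closes: q and ¬q both at u.
Every branch closes (one shown): valid in S5.
S4-tableau for the negation ¬(((¬p → ¬q) → □◇(¬p → ¬q)) ∨ p):
1. ¬(((¬p → ¬q) → □◇(¬p → ¬q)) ∨ p), u
2. ¬((¬p → ¬q) → □◇(¬p → ¬q)), u   [¬∨-rule on 1]
3. ¬p, u   [¬∨-rule on 1]
4. ¬p → ¬q, u   [¬→-rule on 2]
5. ¬□◇(¬p → ¬q), u   [¬→-rule on 2]
6. ¬q, u   [→-rule on 4 (branches; this branch)]
7. ¬◇(¬p → ¬q), v   [¬□-rule on 5: fresh world v, uRv]
8. ¬(¬p → ¬q), v   [¬◇-rule on 7 via vRv]
9. ¬p, v   [¬→-rule on 8]
10. q, v   [¬→-rule on 8]
Accessibility: uRu, uRv, vRv
Complete open branch: countermodel on an S4-frame, so not valid in S4, nor in K, T (the same frame is also a K-frame and a T-frame).

S5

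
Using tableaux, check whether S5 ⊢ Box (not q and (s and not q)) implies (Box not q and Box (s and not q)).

Tableau for the negation not (Box (not q and (s and not q)) implies (Box not q and Box (s and not q))):
1. not (Box (not q and (s and not q)) implies (Box not q and Box (s and not q))), u
2. Box (not q and (s and not q)), u
3. not (Box not q and Box (s and not q)), u
4. not q and (s and not q), u
5. not q, u
6. s and not q, u
7. s, u
8. not Box (s and not q), u
9. not (s and not q), v
10. not q and (s and not q), v
11. not q, v
12. s and not q, v
13. s, v
14. q, v
Accessibility: uRu, uRv, vRu, vRv
Branch closes: q and not q both at v.
Every branch of the negation's tableau closes; the branch above is one of them.

Yes, valid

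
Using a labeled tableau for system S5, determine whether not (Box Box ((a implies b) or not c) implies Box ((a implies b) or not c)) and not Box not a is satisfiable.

1. not (Box Box ((a implies b) or not c) implies Box ((a implies b) or not c)) and not Box not a, u
2. not (Box Box ((a implies b) or not c) implies Box ((a implies b) or not c)), u   [and-rule on 1]
3. not Box not a, u   [and-rule on 1]
4. Box Box ((a implies b) or not c), u   [neg-implies-rule on 2]
5. not Box ((a implies b) or not c), u   [neg-implies-rule on 2]
6. Box ((a implies b) or not c), u   [Box-rule on 4 via uRu]
7. (a implies b) or not c, u   [Box-rule on 6 via uRu]
8. a implies b, u   [or-rule on 7 (branches; this branch)]
9. b, u   [implies-rule on 8 (branches; this branch)]
10. a, v   [neg-Box-rule on 3: fresh world v, uRv]
11. Box ((a implies b) or not c), v   [Box-rule on 4 via uRv]
12. (a implies b) or not c, v   [Box-rule on 6 via uRv]
13. a implies b, v   [or-rule on 12 (branches; this branch)]
14. b, v   [implies-rule on 13 (branches; this branch)]
15. not ((a implies b) or not c), w   [neg-Box-rule on 5: fresh world w, uRw]
16. not (a implies b), w   [neg-or-rule on 15]
17. c, w   [neg-or-rule on 15]
18. a, w   [neg-implies-rule on 16]
19. not b, w   [neg-implies-rule on 16]
20. Box ((a implies b) or not c), w   [Box-rule on 4 via uRw]
21. (a implies b) or not c, w   [Box-rule on 6 via uRw]
22. a implies b, w   [or-rule on 21 (branches; this branch)]
23. b, w   [implies-rule on 22 (branches; this branch)]
Accessibility: uRu, uRv, uRw, vRu, vRv, vRw, wRu, wRv, wRw
Branch closes: b and not b both at w.
(One branch shown.) All branches close.

No, unsatisfiable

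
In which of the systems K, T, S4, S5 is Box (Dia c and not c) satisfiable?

K-tableau for the formula:
1. Box (Dia c and not c), 0
Complete open branch: satisfiable in K.
T-tableau for the formula:
1. Box (Dia c and not c), 0
2. Dia c and not c, 0   [Box-rule on 1 via 0R0]
3. Dia c, 0   [and-rule on 2]
4. not c, 0   [and-rule on 2]
5. c, 1   [Dia-rule on 3: fresh world 1, 0R1]
6. Dia c and not c, 1   [Box-rule on 1 via 0R1]
7. Dia c, 1   [and-rule on 6]
8. not c, 1   [and-rule on 6]
Accessibility: 0R0, 0R1, 1R1
Branch closes: c and not c both at 1.
Every branch closes (one shown): unsatisfiable in T, hence also in S4, S5 (every S4/S5-frame is a T-frame).

K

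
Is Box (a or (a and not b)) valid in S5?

Tableau for the negation not Box (a or (a and not b)):
1. not Box (a or (a and not b)), 0
2. not (a or (a and not b)), 1
3. not a, 1
4. not (a and not b), 1
5. b, 1
Accessibility: 0R0, 0R1, 1R0, 1R1
The negation has an open branch (countermodel exists).

No, not valid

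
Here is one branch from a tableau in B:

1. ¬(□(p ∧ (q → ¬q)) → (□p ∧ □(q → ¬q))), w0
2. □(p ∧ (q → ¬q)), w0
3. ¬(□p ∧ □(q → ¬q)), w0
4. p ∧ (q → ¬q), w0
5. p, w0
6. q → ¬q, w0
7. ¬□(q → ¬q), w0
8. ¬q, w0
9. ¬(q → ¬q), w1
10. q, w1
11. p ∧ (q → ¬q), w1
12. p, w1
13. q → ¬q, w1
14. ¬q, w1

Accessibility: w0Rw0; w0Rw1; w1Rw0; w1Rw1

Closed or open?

Yes, closed

Both q and ¬q appear at w1.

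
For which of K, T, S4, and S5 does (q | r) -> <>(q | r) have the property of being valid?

T, S4, S5

K-tableau for the negation ~((q | r) -> <>(q | r)):
1. ~((q | r) -> <>(q | r)), 0
2. q | r, 0
3. ~<>(q | r), 0
4. r, 0
Complete open branch: countermodel on a K-frame, so not valid in K.
T-tableau for the negation ~((q | r) -> <>(q | r)):
1. ~((q | r) -> <>(q | r)), 0
2. q | r, 0
3. ~<>(q | r), 0
4. ~(q | r), 0
5. ~q, 0
6. ~r, 0
7. r, 0
Accessibility: 0R0
Branch closes: r and ~r both at 0.
Every branch closes (one shown): valid in T, hence also in S4, S5 (every theorem of T is a theorem of S4 and S5).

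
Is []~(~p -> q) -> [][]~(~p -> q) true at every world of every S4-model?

Yes, valid

Tableau for the negation ~([]~(~p -> q) -> [][]~(~p -> q)):
1. ~([]~(~p -> q) -> [][]~(~p -> q)), u
2. []~(~p -> q), u   [~->-rule on 1]
3. ~[][]~(~p -> q), u   [~->-rule on 1]
4. ~(~p -> q), u   [[]-rule on 2 via uRu]
5. ~p, u   [~->-rule on 4]
6. ~q, u   [~->-rule on 4]
7. ~[]~(~p -> q), v   [~[]-rule on 3: fresh world v, uRv]
8. ~(~p -> q), v   [[]-rule on 2 via uRv]
9. ~p, v   [~->-rule on 8]
10. ~q, v   [~->-rule on 8]
11. ~p -> q, w   [~[]-rule on 7: fresh world w, vRw]
12. ~(~p -> q), w   [[]-rule on 2 via uRw]
13. ~p, w   [~->-rule on 12]
14. ~q, w   [~->-rule on 12]
15. q, w   [->-rule on 11 (branches; this branch)]
Accessibility: uRu, uRv, uRw, vRv, vRw, wRw
Branch closes: q and ~q both at w.
All branches of the negation close; one closing branch shown above.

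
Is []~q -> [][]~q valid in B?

Tableau for the negation ~([]~q -> [][]~q):
1. ~([]~q -> [][]~q), 0
2. []~q, 0   [~->-rule on 1]
3. ~[][]~q, 0   [~->-rule on 1]
4. ~q, 0   [[]-rule on 2 via 0R0]
5. ~[]~q, 1   [~[]-rule on 3: fresh world 1, 0R1]
6. ~q, 1   [[]-rule on 2 via 0R1]
7. q, 2   [~[]-rule on 5: fresh world 2, 1R2]
Accessibility: 0R0, 0R1, 1R0, 1R1, 1R2, 2R1, 2R2
The negation has an open branch (countermodel exists).

No, not valid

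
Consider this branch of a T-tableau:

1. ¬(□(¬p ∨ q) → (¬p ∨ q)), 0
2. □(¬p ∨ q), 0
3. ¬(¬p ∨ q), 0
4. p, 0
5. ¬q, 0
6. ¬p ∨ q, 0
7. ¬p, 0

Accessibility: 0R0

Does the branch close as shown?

Both p and ¬p appear at 0.

Yes, closed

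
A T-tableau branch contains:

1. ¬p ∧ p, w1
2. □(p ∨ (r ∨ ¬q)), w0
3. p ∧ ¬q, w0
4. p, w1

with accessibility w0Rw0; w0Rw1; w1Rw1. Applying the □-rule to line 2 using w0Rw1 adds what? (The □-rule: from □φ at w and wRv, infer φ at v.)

p ∨ (r ∨ ¬q), w1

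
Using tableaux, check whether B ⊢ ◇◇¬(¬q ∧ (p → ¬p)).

No, not valid

Tableau for the negation ¬◇◇¬(¬q ∧ (p → ¬p)):
1. ¬◇◇¬(¬q ∧ (p → ¬p)), w0
2. ¬◇¬(¬q ∧ (p → ¬p)), w0
3. ¬q ∧ (p → ¬p), w0
4. ¬q, w0
5. p → ¬p, w0
6. ¬p, w0
Accessibility: w0Rw0
The negation has an open branch (countermodel exists).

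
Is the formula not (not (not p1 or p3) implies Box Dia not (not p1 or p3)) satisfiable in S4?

1. not (not (not p1 or p3) implies Box Dia not (not p1 or p3)), w0
2. not (not p1 or p3), w0   [neg-implies-rule on 1]
3. not Box Dia not (not p1 or p3), w0   [neg-implies-rule on 1]
4. p1, w0   [neg-or-rule on 2]
5. not p3, w0   [neg-or-rule on 2]
6. not Dia not (not p1 or p3), w1   [neg-Box-rule on 3: fresh world w1, w0Rw1]
7. not p1 or p3, w1   [neg-Dia-rule on 6 via w1Rw1]
8. p3, w1   [or-rule on 7 (branches; this branch)]
Accessibility: w0Rw0, w0Rw1, w1Rw1

Satisfiable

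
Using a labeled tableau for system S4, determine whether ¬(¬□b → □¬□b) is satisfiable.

Satisfiable

1. ¬(¬□b → □¬□b), u
2. ¬□b, u
3. ¬□¬□b, u
4. ¬b, v
5. □b, w
6. b, w
Accessibility: uRu, uRv, uRw, vRv, wRw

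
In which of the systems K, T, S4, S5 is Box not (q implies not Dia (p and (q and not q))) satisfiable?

K

T-tableau for the formula:
1. Box not (q implies not Dia (p and (q and not q))), 0
2. not (q implies not Dia (p and (q and not q))), 0
3. q, 0
4. Dia (p and (q and not q)), 0
5. p and (q and not q), 1
6. p, 1
7. q and not q, 1
8. q, 1
9. not q, 1
Accessibility: 0R0, 0R1, 1R1
Branch closes: q and not q both at 1.
Every branch closes (one shown): unsatisfiable in T, hence also in S4, S5 (every S4/S5-frame is a T-frame).
K-tableau for the formula:
1. Box not (q implies not Dia (p and (q and not q))), 0
Complete open branch: satisfiable in K.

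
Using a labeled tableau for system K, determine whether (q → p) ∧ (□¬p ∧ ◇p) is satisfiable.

No, unsatisfiable

1. (q → p) ∧ (□¬p ∧ ◇p), w0
2. q → p, w0   [∧-rule on 1]
3. □¬p ∧ ◇p, w0   [∧-rule on 1]
4. □¬p, w0   [∧-rule on 3]
5. ◇p, w0   [∧-rule on 3]
6. p, w0   [→-rule on 2 (branches; this branch)]
7. p, w1   [◇-rule on 5: fresh world w1, w0Rw1]
8. ¬p, w1   [□-rule on 4 via w0Rw1]
Accessibility: w0Rw1
Branch closes: p and ¬p both at w1.
All branches of the tableau close; one closing branch shown above.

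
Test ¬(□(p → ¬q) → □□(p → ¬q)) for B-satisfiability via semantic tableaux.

1. ¬(□(p → ¬q) → □□(p → ¬q)), u
2. □(p → ¬q), u
3. ¬□□(p → ¬q), u
4. p → ¬q, u
5. ¬q, u
6. ¬□(p → ¬q), v
7. p → ¬q, v
8. ¬q, v
9. ¬(p → ¬q), w
10. p, w
11. q, w
Accessibility: uRu, uRv, vRu, vRv, vRw, wRv, wRw

Satisfiable (open branch found)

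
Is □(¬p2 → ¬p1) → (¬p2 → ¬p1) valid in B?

Tableau for the negation ¬(□(¬p2 → ¬p1) → (¬p2 → ¬p1)):
1. ¬(□(¬p2 → ¬p1) → (¬p2 → ¬p1)), 0
2. □(¬p2 → ¬p1), 0
3. ¬(¬p2 → ¬p1), 0
4. ¬p2, 0
5. p1, 0
6. ¬p2 → ¬p1, 0
7. ¬p1, 0
Accessibility: 0R0
Branch closes: p1 and ¬p1 both at 0.
All branches of the negation close; one closing branch shown above.

Yes, valid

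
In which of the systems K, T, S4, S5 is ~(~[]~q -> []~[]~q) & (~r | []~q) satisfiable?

K, T, S4

S4-tableau for the formula:
1. ~(~[]~q -> []~[]~q) & (~r | []~q), w0
2. ~(~[]~q -> []~[]~q), w0
3. ~r | []~q, w0
4. ~[]~q, w0
5. ~[]~[]~q, w0
6. ~r, w0
7. q, w1
8. []~q, w2
9. ~q, w2
Accessibility: w0Rw0, w0Rw1, w0Rw2, w1Rw1, w2Rw2
Complete open branch: satisfiable in S4, hence also in K, T (this S4-model is also a K-model and a T-model).
S5-tableau for the formula:
1. ~(~[]~q -> []~[]~q) & (~r | []~q), w0
2. ~(~[]~q -> []~[]~q), w0
3. ~r | []~q, w0
4. ~[]~q, w0
5. ~[]~[]~q, w0
6. ~r, w0
7. q, w1
8. []~q, w2
9. ~q, w0
10. ~q, w1
Accessibility: w0Rw0, w0Rw1, w0Rw2, w1Rw0, w1Rw1, w1Rw2, w2Rw0, w2Rw1, w2Rw2
Branch closes: q and ~q both at w1.
Every branch closes (one shown): unsatisfiable in S5.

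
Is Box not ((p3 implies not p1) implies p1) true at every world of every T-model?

No, not valid

Tableau for the negation not Box not ((p3 implies not p1) implies p1):
1. not Box not ((p3 implies not p1) implies p1), 0
2. (p3 implies not p1) implies p1, 1
3. p1, 1
Accessibility: 0R0, 0R1, 1R1
The negation has an open branch (countermodel exists).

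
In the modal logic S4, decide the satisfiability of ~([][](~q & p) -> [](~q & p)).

No, unsatisfiable

1. ~([][](~q & p) -> [](~q & p)), w0
2. [][](~q & p), w0
3. ~[](~q & p), w0
4. [](~q & p), w0
5. ~q & p, w0
6. ~q, w0
7. p, w0
8. ~(~q & p), w1
9. [](~q & p), w1
10. ~q & p, w1
11. ~q, w1
12. p, w1
13. ~p, w1
Accessibility: w0Rw0, w0Rw1, w1Rw1
Branch closes: p and ~p both at w1.
Every branch closes; the branch above is one of them.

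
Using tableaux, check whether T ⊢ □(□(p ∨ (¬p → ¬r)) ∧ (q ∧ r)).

Tableau for the negation ¬□(□(p ∨ (¬p → ¬r)) ∧ (q ∧ r)):
1. ¬□(□(p ∨ (¬p → ¬r)) ∧ (q ∧ r)), w0
2. ¬(□(p ∨ (¬p → ¬r)) ∧ (q ∧ r)), w1   [¬□-rule on 1: fresh world w1, w0Rw1]
3. ¬(q ∧ r), w1   [¬∧-rule on 2 (branches; this branch)]
4. ¬r, w1   [¬∧-rule on 3 (branches; this branch)]
Accessibility: w0Rw0, w0Rw1, w1Rw1
The negation has an open branch (countermodel exists).

Invalid (countermodel exists)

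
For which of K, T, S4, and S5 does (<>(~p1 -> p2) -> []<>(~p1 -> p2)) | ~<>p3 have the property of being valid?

S4-tableau for the negation ~((<>(~p1 -> p2) -> []<>(~p1 -> p2)) | ~<>p3):
1. ~((<>(~p1 -> p2) -> []<>(~p1 -> p2)) | ~<>p3), u
2. ~(<>(~p1 -> p2) -> []<>(~p1 -> p2)), u
3. <>p3, u
4. <>(~p1 -> p2), u
5. ~[]<>(~p1 -> p2), u
6. p3, v
7. ~p1 -> p2, w
8. p2, w
9. ~<>(~p1 -> p2), x
10. ~(~p1 -> p2), x
11. ~p1, x
12. ~p2, x
Accessibility: uRu, uRv, uRw, uRx, vRv, wRw, xRx
Complete open branch: countermodel on an S4-frame, so not valid in S4, nor in K, T (the same frame is also a K-frame and a T-frame).
S5-tableau for the negation ~((<>(~p1 -> p2) -> []<>(~p1 -> p2)) | ~<>p3):
1. ~((<>(~p1 -> p2) -> []<>(~p1 -> p2)) | ~<>p3), u
2. ~(<>(~p1 -> p2) -> []<>(~p1 -> p2)), u
3. <>p3, u
4. <>(~p1 -> p2), u
5. ~[]<>(~p1 -> p2), u
6. p3, v
7. ~p1 -> p2, w
8. p2, w
9. ~<>(~p1 -> p2), x
10. ~(~p1 -> p2), u
11. ~p1, u
12. ~p2, u
13. ~(~p1 -> p2), v
14. ~p1, v
15. ~p2, v
16. ~(~p1 -> p2), w
17. ~p1, w
18. ~p2, w
Accessibility: uRu, uRv, uRw, uRx, vRu, vRv, vRw, vRx, wRu, wRv, wRw, wRx, xRu, xRv, xRw, xRx
Branch closes: p2 and ~p2 both at w.
Every branch closes (one shown): valid in S5.

S5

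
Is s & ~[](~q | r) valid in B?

Tableau for the negation ~(s & ~[](~q | r)):
1. ~(s & ~[](~q | r)), u
2. [](~q | r), u
3. ~q | r, u
4. r, u
Accessibility: uRu
The negation has an open branch (countermodel exists).

No, not valid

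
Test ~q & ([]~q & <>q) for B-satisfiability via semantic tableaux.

Unsatisfiable

1. ~q & ([]~q & <>q), u
2. ~q, u   [&-rule on 1]
3. []~q & <>q, u   [&-rule on 1]
4. []~q, u   [&-rule on 3]
5. <>q, u   [&-rule on 3]
6. q, v   [<>-rule on 5: fresh world v, uRv]
7. ~q, v   [[]-rule on 4 via uRv]
Accessibility: uRu, uRv, vRu, vRv
Branch closes: q and ~q both at v.
Every branch closes; the branch above is one of them.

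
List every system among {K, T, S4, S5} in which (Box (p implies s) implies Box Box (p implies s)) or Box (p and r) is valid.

S4-tableau for the negation not ((Box (p implies s) implies Box Box (p implies s)) or Box (p and r)):
1. not ((Box (p implies s) implies Box Box (p implies s)) or Box (p and r)), u
2. not (Box (p implies s) implies Box Box (p implies s)), u
3. not Box (p and r), u
4. Box (p implies s), u
5. not Box Box (p implies s), u
6. p implies s, u
7. s, u
8. not (p and r), v
9. p implies s, v
10. not r, v
11. s, v
12. not Box (p implies s), w
13. p implies s, w
14. s, w
15. not (p implies s), x
16. p, x
17. not s, x
18. p implies s, x
19. s, x
Accessibility: uRu, uRv, uRw, uRx, vRv, wRw, wRx, xRx
Branch closes: s and not s both at x.
Every branch closes (one shown): valid in S4, hence also in S5 (every theorem of S4 is a theorem of S5).
T-tableau for the negation not ((Box (p implies s) implies Box Box (p implies s)) or Box (p and r)):
1. not ((Box (p implies s) implies Box Box (p implies s)) or Box (p and r)), u
2. not (Box (p implies s) implies Box Box (p implies s)), u
3. not Box (p and r), u
4. Box (p implies s), u
5. not Box Box (p implies s), u
6. p implies s, u
7. s, u
8. not (p and r), v
9. p implies s, v
10. not r, v
11. s, v
12. not Box (p implies s), w
13. p implies s, w
14. s, w
15. not (p implies s), x
16. p, x
17. not s, x
Accessibility: uRu, uRv, uRw, vRv, wRw, wRx, xRx
Complete open branch: countermodel on a T-frame, so not valid in T, nor in K (the same frame is also a K-frame).

S4, S5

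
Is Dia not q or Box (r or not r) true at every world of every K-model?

Valid

Tableau for the negation not (Dia not q or Box (r or not r)):
1. not (Dia not q or Box (r or not r)), w0
2. not Dia not q, w0   [neg-or-rule on 1]
3. not Box (r or not r), w0   [neg-or-rule on 1]
4. not (r or not r), w1   [neg-Box-rule on 3: fresh world w1, w0Rw1]
5. not r, w1   [neg-or-rule on 4]
6. r, w1   [neg-or-rule on 4]
Accessibility: w0Rw1
Branch closes: r and not r both at w1.
Every branch of the negation's tableau closes; the branch above is one of them.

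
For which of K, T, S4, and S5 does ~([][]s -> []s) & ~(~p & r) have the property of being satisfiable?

K-tableau for the formula:
1. ~([][]s -> []s) & ~(~p & r), u
2. ~([][]s -> []s), u   [&-rule on 1]
3. ~(~p & r), u   [&-rule on 1]
4. [][]s, u   [~->-rule on 2]
5. ~[]s, u   [~->-rule on 2]
6. ~r, u   [~&-rule on 3 (branches; this branch)]
7. ~s, v   [~[]-rule on 5: fresh world v, uRv]
8. []s, v   [[]-rule on 4 via uRv]
Accessibility: uRv
Complete open branch: satisfiable in K.
T-tableau for the formula:
1. ~([][]s -> []s) & ~(~p & r), u
2. ~([][]s -> []s), u   [&-rule on 1]
3. ~(~p & r), u   [&-rule on 1]
4. [][]s, u   [~->-rule on 2]
5. ~[]s, u   [~->-rule on 2]
6. []s, u   [[]-rule on 4 via uRu]
7. s, u   [[]-rule on 6 via uRu]
8. ~r, u   [~&-rule on 3 (branches; this branch)]
9. ~s, v   [~[]-rule on 5: fresh world v, uRv]
10. []s, v   [[]-rule on 4 via uRv]
11. s, v   [[]-rule on 6 via uRv]
Accessibility: uRu, uRv, vRv
Branch closes: s and ~s both at v.
Every branch closes (one shown): unsatisfiable in T, hence also in S4, S5 (every S4/S5-frame is a T-frame).

K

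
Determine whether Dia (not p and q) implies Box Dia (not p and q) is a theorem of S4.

Tableau for the negation not (Dia (not p and q) implies Box Dia (not p and q)):
1. not (Dia (not p and q) implies Box Dia (not p and q)), 0
2. Dia (not p and q), 0
3. not Box Dia (not p and q), 0
4. not p and q, 1
5. not p, 1
6. q, 1
7. not Dia (not p and q), 2
8. not (not p and q), 2
9. not q, 2
Accessibility: 0R0, 0R1, 0R2, 1R1, 2R2
The negation has an open branch (countermodel exists).

No, not valid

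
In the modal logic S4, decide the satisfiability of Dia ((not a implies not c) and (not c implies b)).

Satisfiable

1. Dia ((not a implies not c) and (not c implies b)), 0
2. (not a implies not c) and (not c implies b), 1   [Dia-rule on 1: fresh world 1, 0R1]
3. not a implies not c, 1   [and-rule on 2]
4. not c implies b, 1   [and-rule on 2]
5. not c, 1   [implies-rule on 3 (branches; this branch)]
6. b, 1   [implies-rule on 4 (branches; this branch)]
Accessibility: 0R0, 0R1, 1R1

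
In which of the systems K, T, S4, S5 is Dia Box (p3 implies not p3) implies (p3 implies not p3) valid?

S5-tableau for the negation not (Dia Box (p3 implies not p3) implies (p3 implies not p3)):
1. not (Dia Box (p3 implies not p3) implies (p3 implies not p3)), u
2. Dia Box (p3 implies not p3), u
3. not (p3 implies not p3), u
4. p3, u
5. Box (p3 implies not p3), v
6. p3 implies not p3, u
7. p3 implies not p3, v
8. not p3, u
Accessibility: uRu, uRv, vRu, vRv
Branch closes: p3 and not p3 both at u.
Every branch closes (one shown): valid in S5.
S4-tableau for the negation not (Dia Box (p3 implies not p3) implies (p3 implies not p3)):
1. not (Dia Box (p3 implies not p3) implies (p3 implies not p3)), u
2. Dia Box (p3 implies not p3), u
3. not (p3 implies not p3), u
4. p3, u
5. Box (p3 implies not p3), v
6. p3 implies not p3, v
7. not p3, v
Accessibility: uRu, uRv, vRv
Complete open branch: countermodel on an S4-frame, so not valid in S4, nor in K, T (the same frame is also a K-frame and a T-frame).

S5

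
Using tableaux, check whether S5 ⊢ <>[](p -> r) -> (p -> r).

Yes, valid

Tableau for the negation ~(<>[](p -> r) -> (p -> r)):
1. ~(<>[](p -> r) -> (p -> r)), u
2. <>[](p -> r), u
3. ~(p -> r), u
4. p, u
5. ~r, u
6. [](p -> r), v
7. p -> r, u
8. p -> r, v
9. r, u
Accessibility: uRu, uRv, vRu, vRv
Branch closes: r and ~r both at u.
Every branch of the negation's tableau closes; the branch above is one of them.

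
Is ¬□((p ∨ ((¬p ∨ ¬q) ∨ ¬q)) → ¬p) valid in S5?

Not valid

Tableau for the negation □((p ∨ ((¬p ∨ ¬q) ∨ ¬q)) → ¬p):
1. □((p ∨ ((¬p ∨ ¬q) ∨ ¬q)) → ¬p), 0
2. (p ∨ ((¬p ∨ ¬q) ∨ ¬q)) → ¬p, 0
3. ¬p, 0
Accessibility: 0R0
The negation has an open branch (countermodel exists).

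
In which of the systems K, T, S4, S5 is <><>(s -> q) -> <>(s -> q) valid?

S4, S5

T-tableau for the negation ~(<><>(s -> q) -> <>(s -> q)):
1. ~(<><>(s -> q) -> <>(s -> q)), u
2. <><>(s -> q), u
3. ~<>(s -> q), u
4. ~(s -> q), u
5. s, u
6. ~q, u
7. <>(s -> q), v
8. ~(s -> q), v
9. s, v
10. ~q, v
11. s -> q, w
12. q, w
Accessibility: uRu, uRv, vRv, vRw, wRw
Complete open branch: countermodel on a T-frame, so not valid in T, nor in K (the same frame is also a K-frame).
S4-tableau for the negation ~(<><>(s -> q) -> <>(s -> q)):
1. ~(<><>(s -> q) -> <>(s -> q)), u
2. <><>(s -> q), u
3. ~<>(s -> q), u
4. ~(s -> q), u
5. s, u
6. ~q, u
7. <>(s -> q), v
8. ~(s -> q), v
9. s, v
10. ~q, v
11. s -> q, w
12. ~(s -> q), w
13. s, w
14. ~q, w
15. q, w
Accessibility: uRu, uRv, uRw, vRv, vRw, wRw
Branch closes: q and ~q both at w.
Every branch closes (one shown): valid in S4, hence also in S5 (every theorem of S4 is a theorem of S5).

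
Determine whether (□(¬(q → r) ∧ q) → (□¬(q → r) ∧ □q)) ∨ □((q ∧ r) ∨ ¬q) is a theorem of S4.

Valid

Tableau for the negation ¬((□(¬(q → r) ∧ q) → (□¬(q → r) ∧ □q)) ∨ □((q ∧ r) ∨ ¬q)):
1. ¬((□(¬(q → r) ∧ q) → (□¬(q → r) ∧ □q)) ∨ □((q ∧ r) ∨ ¬q)), 0
2. ¬(□(¬(q → r) ∧ q) → (□¬(q → r) ∧ □q)), 0
3. ¬□((q ∧ r) ∨ ¬q), 0
4. □(¬(q → r) ∧ q), 0
5. ¬(□¬(q → r) ∧ □q), 0
6. ¬(q → r) ∧ q, 0
7. ¬(q → r), 0
8. q, 0
9. ¬r, 0
10. ¬□¬(q → r), 0
11. ¬((q ∧ r) ∨ ¬q), 1
12. ¬(q ∧ r), 1
13. q, 1
14. ¬(q → r) ∧ q, 1
15. ¬(q → r), 1
16. ¬r, 1
17. q → r, 2
18. ¬(q → r) ∧ q, 2
19. ¬(q → r), 2
20. q, 2
21. ¬r, 2
22. r, 2
Accessibility: 0R0, 0R1, 0R2, 1R1, 2R2
Branch closes: r and ¬r both at 2.
Every branch of the negation's tableau closes; the branch above is one of them.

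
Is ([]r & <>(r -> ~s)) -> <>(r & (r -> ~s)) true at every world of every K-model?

Valid

Tableau for the negation ~(([]r & <>(r -> ~s)) -> <>(r & (r -> ~s))):
1. ~(([]r & <>(r -> ~s)) -> <>(r & (r -> ~s))), 0
2. []r & <>(r -> ~s), 0
3. ~<>(r & (r -> ~s)), 0
4. []r, 0
5. <>(r -> ~s), 0
6. r -> ~s, 1
7. ~(r & (r -> ~s)), 1
8. r, 1
9. ~s, 1
10. ~(r -> ~s), 1
11. s, 1
Accessibility: 0R1
Branch closes: s and ~s both at 1.
All branches of the negation close; one closing branch shown above.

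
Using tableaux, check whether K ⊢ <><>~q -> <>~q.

Invalid (countermodel exists)

Tableau for the negation ~(<><>~q -> <>~q):
1. ~(<><>~q -> <>~q), 0
2. <><>~q, 0
3. ~<>~q, 0
4. <>~q, 1
5. q, 1
6. ~q, 2
Accessibility: 0R1, 1R2
The negation has an open branch (countermodel exists).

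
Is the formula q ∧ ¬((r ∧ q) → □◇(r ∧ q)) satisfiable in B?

1. q ∧ ¬((r ∧ q) → □◇(r ∧ q)), u
2. q, u
3. ¬((r ∧ q) → □◇(r ∧ q)), u
4. r ∧ q, u
5. ¬□◇(r ∧ q), u
6. r, u
7. ¬◇(r ∧ q), v
8. ¬(r ∧ q), u
9. ¬(r ∧ q), v
10. ¬q, u
Accessibility: uRu, uRv, vRu, vRv
Branch closes: q and ¬q both at u.
Every branch closes; the branch above is one of them.

No, unsatisfiable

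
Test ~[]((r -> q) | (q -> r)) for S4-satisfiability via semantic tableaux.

1. ~[]((r -> q) | (q -> r)), 0
2. ~((r -> q) | (q -> r)), 1   [~[]-rule on 1: fresh world 1, 0R1]
3. ~(r -> q), 1   [~|-rule on 2]
4. ~(q -> r), 1   [~|-rule on 2]
5. r, 1   [~->-rule on 3]
6. ~q, 1   [~->-rule on 3]
7. q, 1   [~->-rule on 4]
8. ~r, 1   [~->-rule on 4]
Accessibility: 0R0, 0R1, 1R1
Branch closes: q and ~q both at 1.
Every branch closes; the branch above is one of them.

No, unsatisfiable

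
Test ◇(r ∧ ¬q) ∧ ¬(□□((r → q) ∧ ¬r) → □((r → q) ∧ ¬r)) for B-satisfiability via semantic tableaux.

No, unsatisfiable

1. ◇(r ∧ ¬q) ∧ ¬(□□((r → q) ∧ ¬r) → □((r → q) ∧ ¬r)), w0
2. ◇(r ∧ ¬q), w0
3. ¬(□□((r → q) ∧ ¬r) → □((r → q) ∧ ¬r)), w0
4. □□((r → q) ∧ ¬r), w0
5. ¬□((r → q) ∧ ¬r), w0
6. □((r → q) ∧ ¬r), w0
7. (r → q) ∧ ¬r, w0
8. r → q, w0
9. ¬r, w0
10. q, w0
11. r ∧ ¬q, w1
12. r, w1
13. ¬q, w1
14. □((r → q) ∧ ¬r), w1
15. (r → q) ∧ ¬r, w1
16. r → q, w1
17. ¬r, w1
Accessibility: w0Rw0, w0Rw1, w1Rw0, w1Rw1
Branch closes: r and ¬r both at w1.
(One branch shown.) All branches close.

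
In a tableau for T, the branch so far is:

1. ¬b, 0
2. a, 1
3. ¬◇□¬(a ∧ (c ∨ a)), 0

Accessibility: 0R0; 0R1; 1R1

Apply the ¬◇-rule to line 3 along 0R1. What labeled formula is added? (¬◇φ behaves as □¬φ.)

¬◇φ behaves as □¬φ: propagate the negated body to each accessible world.

¬□¬(a ∧ (c ∨ a)), 1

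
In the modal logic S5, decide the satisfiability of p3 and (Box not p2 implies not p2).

1. p3 and (Box not p2 implies not p2), w0
2. p3, w0   [and-rule on 1]
3. Box not p2 implies not p2, w0   [and-rule on 1]
4. not p2, w0   [implies-rule on 3 (branches; this branch)]
Accessibility: w0Rw0

Satisfiable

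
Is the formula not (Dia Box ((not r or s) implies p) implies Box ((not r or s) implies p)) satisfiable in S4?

Yes, satisfiable

1. not (Dia Box ((not r or s) implies p) implies Box ((not r or s) implies p)), w0
2. Dia Box ((not r or s) implies p), w0
3. not Box ((not r or s) implies p), w0
4. Box ((not r or s) implies p), w1
5. (not r or s) implies p, w1
6. p, w1
7. not ((not r or s) implies p), w2
8. not r or s, w2
9. not p, w2
10. s, w2
Accessibility: w0Rw0, w0Rw1, w0Rw2, w1Rw1, w2Rw2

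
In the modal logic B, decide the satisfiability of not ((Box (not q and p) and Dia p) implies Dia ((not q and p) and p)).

Unsatisfiable

1. not ((Box (not q and p) and Dia p) implies Dia ((not q and p) and p)), w0
2. Box (not q and p) and Dia p, w0
3. not Dia ((not q and p) and p), w0
4. Box (not q and p), w0
5. Dia p, w0
6. not ((not q and p) and p), w0
7. not q and p, w0
8. not q, w0
9. p, w0
10. not (not q and p), w0
11. not p, w0
Accessibility: w0Rw0
Branch closes: p and not p both at w0.
Every branch closes; the branch above is one of them.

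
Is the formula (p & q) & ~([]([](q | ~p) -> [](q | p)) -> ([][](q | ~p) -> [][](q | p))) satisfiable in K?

1. (p & q) & ~([]([](q | ~p) -> [](q | p)) -> ([][](q | ~p) -> [][](q | p))), 0
2. p & q, 0
3. ~([]([](q | ~p) -> [](q | p)) -> ([][](q | ~p) -> [][](q | p))), 0
4. p, 0
5. q, 0
6. []([](q | ~p) -> [](q | p)), 0
7. ~([][](q | ~p) -> [][](q | p)), 0
8. [][](q | ~p), 0
9. ~[][](q | p), 0
10. ~[](q | p), 1
11. [](q | ~p) -> [](q | p), 1
12. [](q | ~p), 1
13. ~[](q | ~p), 1
14. ~(q | p), 2
15. ~q, 2
16. ~p, 2
17. q | ~p, 2
18. ~(q | ~p), 3
19. ~q, 3
20. p, 3
21. q | ~p, 3
22. ~p, 3
Accessibility: 0R1, 1R2, 1R3
Branch closes: p and ~p both at 3.
Every branch closes; the branch above is one of them.

Unsatisfiable (every branch closes)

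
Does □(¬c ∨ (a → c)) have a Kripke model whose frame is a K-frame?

Satisfiable

1. □(¬c ∨ (a → c)), w0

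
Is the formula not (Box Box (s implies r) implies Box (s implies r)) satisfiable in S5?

1. not (Box Box (s implies r) implies Box (s implies r)), u
2. Box Box (s implies r), u   [neg-implies-rule on 1]
3. not Box (s implies r), u   [neg-implies-rule on 1]
4. Box (s implies r), u   [Box-rule on 2 via uRu]
5. s implies r, u   [Box-rule on 4 via uRu]
6. r, u   [implies-rule on 5 (branches; this branch)]
7. not (s implies r), v   [neg-Box-rule on 3: fresh world v, uRv]
8. s, v   [neg-implies-rule on 7]
9. not r, v   [neg-implies-rule on 7]
10. Box (s implies r), v   [Box-rule on 2 via uRv]
11. s implies r, v   [Box-rule on 4 via uRv]
12. r, v   [implies-rule on 11 (branches; this branch)]
Accessibility: uRu, uRv, vRu, vRv
Branch closes: r and not r both at v.
All branches of the tableau close; one closing branch shown above.

No, unsatisfiable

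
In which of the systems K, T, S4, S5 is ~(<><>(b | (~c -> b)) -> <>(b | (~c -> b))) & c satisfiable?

K

K-tableau for the formula:
1. ~(<><>(b | (~c -> b)) -> <>(b | (~c -> b))) & c, 0
2. ~(<><>(b | (~c -> b)) -> <>(b | (~c -> b))), 0   [&-rule on 1]
3. c, 0   [&-rule on 1]
4. <><>(b | (~c -> b)), 0   [~->-rule on 2]
5. ~<>(b | (~c -> b)), 0   [~->-rule on 2]
6. <>(b | (~c -> b)), 1   [<>-rule on 4: fresh world 1, 0R1]
7. ~(b | (~c -> b)), 1   [~<>-rule on 5 via 0R1]
8. ~b, 1   [~|-rule on 7]
9. ~(~c -> b), 1   [~|-rule on 7]
10. ~c, 1   [~->-rule on 9]
11. b | (~c -> b), 2   [<>-rule on 6: fresh world 2, 1R2]
12. ~c -> b, 2   [|-rule on 11 (branches; this branch)]
13. b, 2   [->-rule on 12 (branches; this branch)]
Accessibility: 0R1, 1R2
Complete open branch: satisfiable in K.
T-tableau for the formula:
1. ~(<><>(b | (~c -> b)) -> <>(b | (~c -> b))) & c, 0
2. ~(<><>(b | (~c -> b)) -> <>(b | (~c -> b))), 0   [&-rule on 1]
3. c, 0   [&-rule on 1]
4. <><>(b | (~c -> b)), 0   [~->-rule on 2]
5. ~<>(b | (~c -> b)), 0   [~->-rule on 2]
6. ~(b | (~c -> b)), 0   [~<>-rule on 5 via 0R0]
7. ~b, 0   [~|-rule on 6]
8. ~(~c -> b), 0   [~|-rule on 6]
9. ~c, 0   [~->-rule on 8]
Accessibility: 0R0
Branch closes: c and ~c both at 0.
Every branch closes (one shown): unsatisfiable in T, hence also in S4, S5 (every S4/S5-frame is a T-frame).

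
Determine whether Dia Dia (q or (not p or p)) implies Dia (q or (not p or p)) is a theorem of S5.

Valid in S5

Tableau for the negation not (Dia Dia (q or (not p or p)) implies Dia (q or (not p or p))):
1. not (Dia Dia (q or (not p or p)) implies Dia (q or (not p or p))), u
2. Dia Dia (q or (not p or p)), u   [neg-implies-rule on 1]
3. not Dia (q or (not p or p)), u   [neg-implies-rule on 1]
4. not (q or (not p or p)), u   [neg-Dia-rule on 3 via uRu]
5. not q, u   [neg-or-rule on 4]
6. not (not p or p), u   [neg-or-rule on 4]
7. p, u   [neg-or-rule on 6]
8. not p, u   [neg-or-rule on 6]
Accessibility: uRu
Branch closes: p and not p both at u.
All branches of the negation close; one closing branch shown above.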